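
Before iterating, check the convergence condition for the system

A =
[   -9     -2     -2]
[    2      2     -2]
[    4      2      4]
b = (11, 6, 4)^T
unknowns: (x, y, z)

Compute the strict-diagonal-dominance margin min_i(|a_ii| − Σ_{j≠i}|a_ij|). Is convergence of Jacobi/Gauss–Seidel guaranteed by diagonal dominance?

row 1: |-9| − (2+2) = 5
row 2: |2| − (2+2) = -2
row 3: |4| − (4+2) = -2
minimum over rows = -2 → not strictly diagonally dominant

-2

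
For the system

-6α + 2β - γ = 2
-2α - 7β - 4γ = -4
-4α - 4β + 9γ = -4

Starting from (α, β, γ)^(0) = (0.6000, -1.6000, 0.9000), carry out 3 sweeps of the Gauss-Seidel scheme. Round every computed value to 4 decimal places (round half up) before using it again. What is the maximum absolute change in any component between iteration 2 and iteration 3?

Iteration 1:
  α = (2 - (2)·-1.6000 - (-1)·0.9000) / (-6) = -1.0167
  β = (-4 - (-2)·-1.0167 - (-4)·0.9000) / (-7) = 0.3476
  γ = (-4 - (-4)·-1.0167 - (-4)·0.3476) / (9) = -0.7418
Iteration 2:
  α = (2 - (2)·0.3476 - (-1)·-0.7418) / (-6) = -0.0938
  β = (-4 - (-2)·-0.0938 - (-4)·-0.7418) / (-7) = 1.0221
  γ = (-4 - (-4)·-0.0938 - (-4)·1.0221) / (9) = -0.0319
Iteration 3:
  α = (2 - (2)·1.0221 - (-1)·-0.0319) / (-6) = 0.0127
  β = (-4 - (-2)·0.0127 - (-4)·-0.0319) / (-7) = 0.5860
  γ = (-4 - (-4)·0.0127 - (-4)·0.5860) / (9) = -0.1784
Change: (0.1065, -0.4361, -0.1465) → max |·| = 0.4361

0.4361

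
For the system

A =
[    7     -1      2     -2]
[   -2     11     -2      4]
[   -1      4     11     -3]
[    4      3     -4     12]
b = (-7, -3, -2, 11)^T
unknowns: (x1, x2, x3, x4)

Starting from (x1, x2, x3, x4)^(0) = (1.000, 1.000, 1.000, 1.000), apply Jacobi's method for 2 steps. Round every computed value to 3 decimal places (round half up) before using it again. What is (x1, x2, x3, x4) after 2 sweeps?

Iteration 1:
  x1 = (-7 - (-1)·1.000 - (2)·1.000 - (-2)·1.000) / (7) = -0.857
  x2 = (-3 - (-2)·1.000 - (-2)·1.000 - (4)·1.000) / (11) = -0.273
  x3 = (-2 - (-1)·1.000 - (4)·1.000 - (-3)·1.000) / (11) = -0.182
  x4 = (11 - (4)·1.000 - (3)·1.000 - (-4)·1.000) / (12) = 0.667
Iteration 2:
  x1 = (-7 - (-1)·-0.273 - (2)·-0.182 - (-2)·0.667) / (7) = -0.796
  x2 = (-3 - (-2)·-0.857 - (-2)·-0.182 - (4)·0.667) / (11) = -0.704
  x3 = (-2 - (-1)·-0.857 - (4)·-0.273 - (-3)·0.667) / (11) = 0.021
  x4 = (11 - (4)·-0.857 - (3)·-0.273 - (-4)·-0.182) / (12) = 1.210

(-0.796, -0.704, 0.021, 1.210)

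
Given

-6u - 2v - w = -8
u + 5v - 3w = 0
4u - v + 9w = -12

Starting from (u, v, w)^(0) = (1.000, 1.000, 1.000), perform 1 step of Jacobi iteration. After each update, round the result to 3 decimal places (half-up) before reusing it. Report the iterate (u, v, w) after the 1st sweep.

Iteration 1:
  u = (-8 - (-2)·1.000 - (-1)·1.000) / (-6) = 0.833
  v = (0 - (1)·1.000 - (-3)·1.000) / (5) = 0.400
  w = (-12 - (4)·1.000 - (-1)·1.000) / (9) = -1.667

(0.833, 0.400, -1.667)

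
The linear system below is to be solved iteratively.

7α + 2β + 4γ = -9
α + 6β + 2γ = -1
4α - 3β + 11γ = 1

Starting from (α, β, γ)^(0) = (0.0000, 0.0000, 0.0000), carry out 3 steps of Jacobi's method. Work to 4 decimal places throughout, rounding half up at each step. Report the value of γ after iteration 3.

Iteration 1:
  α = (-9 - (2)·0.0000 - (4)·0.0000) / (7) = -1.2857
  β = (-1 - (1)·0.0000 - (2)·0.0000) / (6) = -0.1667
  γ = (1 - (4)·0.0000 - (-3)·0.0000) / (11) = 0.0909
Iteration 2:
  α = (-9 - (2)·-0.1667 - (4)·0.0909) / (7) = -1.2900
  β = (-1 - (1)·-1.2857 - (2)·0.0909) / (6) = 0.0173
  γ = (1 - (4)·-1.2857 - (-3)·-0.1667) / (11) = 0.5130
Iteration 3:
  α = (-9 - (2)·0.0173 - (4)·0.5130) / (7) = -1.5838
  β = (-1 - (1)·-1.2900 - (2)·0.5130) / (6) = -0.1227
  γ = (1 - (4)·-1.2900 - (-3)·0.0173) / (11) = 0.5647

0.5647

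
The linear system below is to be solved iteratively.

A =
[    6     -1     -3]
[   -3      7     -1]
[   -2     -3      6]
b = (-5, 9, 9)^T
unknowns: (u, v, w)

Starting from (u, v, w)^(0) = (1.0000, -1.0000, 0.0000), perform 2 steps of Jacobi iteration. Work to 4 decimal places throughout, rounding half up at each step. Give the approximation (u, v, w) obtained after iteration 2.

Iteration 1:
  u = (-5 - (-1)·-1.0000 - (-3)·0.0000) / (6) = -1.0000
  v = (9 - (-3)·1.0000 - (-1)·0.0000) / (7) = 1.7143
  w = (9 - (-2)·1.0000 - (-3)·-1.0000) / (6) = 1.3333
Iteration 2:
  u = (-5 - (-1)·1.7143 - (-3)·1.3333) / (6) = 0.1190
  v = (9 - (-3)·-1.0000 - (-1)·1.3333) / (7) = 1.0476
  w = (9 - (-2)·-1.0000 - (-3)·1.7143) / (6) = 2.0238

(0.1190, 1.0476, 2.0238)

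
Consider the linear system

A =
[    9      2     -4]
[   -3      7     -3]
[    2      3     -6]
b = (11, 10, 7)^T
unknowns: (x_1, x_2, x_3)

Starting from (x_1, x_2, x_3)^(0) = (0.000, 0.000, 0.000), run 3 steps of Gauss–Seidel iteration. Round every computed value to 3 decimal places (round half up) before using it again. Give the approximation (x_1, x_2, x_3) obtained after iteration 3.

Iteration 1:
  x_1 = (11 - (2)·0.000 - (-4)·0.000) / (9) = 1.222
  x_2 = (10 - (-3)·1.222 - (-3)·0.000) / (7) = 1.952
  x_3 = (7 - (2)·1.222 - (3)·1.952) / (-6) = 0.217
Iteration 2:
  x_1 = (11 - (2)·1.952 - (-4)·0.217) / (9) = 0.885
  x_2 = (10 - (-3)·0.885 - (-3)·0.217) / (7) = 1.901
  x_3 = (7 - (2)·0.885 - (3)·1.901) / (-6) = 0.079
Iteration 3:
  x_1 = (11 - (2)·1.901 - (-4)·0.079) / (9) = 0.835
  x_2 = (10 - (-3)·0.835 - (-3)·0.079) / (7) = 1.820
  x_3 = (7 - (2)·0.835 - (3)·1.820) / (-6) = 0.022

(0.835, 1.820, 0.022)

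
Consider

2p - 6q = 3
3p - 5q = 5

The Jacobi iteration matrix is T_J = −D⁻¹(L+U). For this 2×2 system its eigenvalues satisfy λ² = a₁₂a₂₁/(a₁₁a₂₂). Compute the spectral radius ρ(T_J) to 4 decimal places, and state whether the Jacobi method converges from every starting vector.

1.3416

a₁₂a₂₁/(a₁₁a₂₂) = (-6)·(3) / ((2)·(-5)) = 1.800000
ρ = √|1.800000| = √1.800000 = 1.3416
ρ > 1, so Jacobi diverges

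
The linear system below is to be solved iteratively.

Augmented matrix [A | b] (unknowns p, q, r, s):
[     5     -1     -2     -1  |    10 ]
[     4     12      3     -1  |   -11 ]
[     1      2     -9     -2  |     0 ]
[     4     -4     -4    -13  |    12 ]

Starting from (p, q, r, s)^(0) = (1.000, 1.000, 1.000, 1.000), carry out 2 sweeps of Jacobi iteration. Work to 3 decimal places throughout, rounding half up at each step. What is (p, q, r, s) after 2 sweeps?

Iteration 1:
  p = (10 - (-1)·1.000 - (-2)·1.000 - (-1)·1.000) / (5) = 2.800
  q = (-11 - (4)·1.000 - (3)·1.000 - (-1)·1.000) / (12) = -1.417
  r = (0 - (1)·1.000 - (2)·1.000 - (-2)·1.000) / (-9) = 0.111
  s = (12 - (4)·1.000 - (-4)·1.000 - (-4)·1.000) / (-13) = -1.231
Iteration 2:
  p = (10 - (-1)·-1.417 - (-2)·0.111 - (-1)·-1.231) / (5) = 1.515
  q = (-11 - (4)·2.800 - (3)·0.111 - (-1)·-1.231) / (12) = -1.980
  r = (0 - (1)·2.800 - (2)·-1.417 - (-2)·-1.231) / (-9) = 0.270
  s = (12 - (4)·2.800 - (-4)·-1.417 - (-4)·0.111) / (-13) = 0.340

(1.515, -1.980, 0.270, 0.340)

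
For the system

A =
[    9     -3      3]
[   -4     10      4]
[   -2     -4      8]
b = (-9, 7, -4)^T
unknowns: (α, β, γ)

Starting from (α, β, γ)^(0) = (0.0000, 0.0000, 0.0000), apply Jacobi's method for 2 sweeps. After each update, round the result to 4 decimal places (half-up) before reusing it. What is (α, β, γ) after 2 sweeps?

(-0.6000, 0.5000, -0.4000)

Iteration 1:
  α = (-9 - (-3)·0.0000 - (3)·0.0000) / (9) = -1.0000
  β = (7 - (-4)·0.0000 - (4)·0.0000) / (10) = 0.7000
  γ = (-4 - (-2)·0.0000 - (-4)·0.0000) / (8) = -0.5000
Iteration 2:
  α = (-9 - (-3)·0.7000 - (3)·-0.5000) / (9) = -0.6000
  β = (7 - (-4)·-1.0000 - (4)·-0.5000) / (10) = 0.5000
  γ = (-4 - (-2)·-1.0000 - (-4)·0.7000) / (8) = -0.4000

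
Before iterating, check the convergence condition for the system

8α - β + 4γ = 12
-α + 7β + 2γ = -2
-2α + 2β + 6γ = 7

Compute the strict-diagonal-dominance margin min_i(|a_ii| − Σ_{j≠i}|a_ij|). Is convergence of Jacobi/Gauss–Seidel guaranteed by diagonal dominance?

2

row 1: |8| − (1+4) = 3
row 2: |7| − (1+2) = 4
row 3: |6| − (2+2) = 2
minimum over rows = 2 → strictly diagonally dominant (convergence guaranteed)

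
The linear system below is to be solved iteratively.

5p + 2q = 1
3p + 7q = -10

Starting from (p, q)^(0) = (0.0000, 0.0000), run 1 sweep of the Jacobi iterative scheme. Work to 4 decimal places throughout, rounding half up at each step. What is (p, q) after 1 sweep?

Iteration 1:
  p = (1 - (2)·0.0000) / (5) = 0.2000
  q = (-10 - (3)·0.0000) / (7) = -1.4286

(0.2000, -1.4286)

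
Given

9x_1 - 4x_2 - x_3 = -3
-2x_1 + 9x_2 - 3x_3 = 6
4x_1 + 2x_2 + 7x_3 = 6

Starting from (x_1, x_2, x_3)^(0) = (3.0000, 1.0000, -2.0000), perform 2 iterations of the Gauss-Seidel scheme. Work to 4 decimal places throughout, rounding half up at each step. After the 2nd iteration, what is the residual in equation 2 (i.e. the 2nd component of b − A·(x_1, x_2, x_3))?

-0.5886

Iteration 1:
  x_1 = (-3 - (-4)·1.0000 - (-1)·-2.0000) / (9) = -0.1111
  x_2 = (6 - (-2)·-0.1111 - (-3)·-2.0000) / (9) = -0.0247
  x_3 = (6 - (4)·-0.1111 - (2)·-0.0247) / (7) = 0.9277
Iteration 2:
  x_1 = (-3 - (-4)·-0.0247 - (-1)·0.9277) / (9) = -0.2412
  x_2 = (6 - (-2)·-0.2412 - (-3)·0.9277) / (9) = 0.9223
  x_3 = (6 - (4)·-0.2412 - (2)·0.9223) / (7) = 0.7315
Residual b − A·x = (3.5915, -0.5886, -0.0003)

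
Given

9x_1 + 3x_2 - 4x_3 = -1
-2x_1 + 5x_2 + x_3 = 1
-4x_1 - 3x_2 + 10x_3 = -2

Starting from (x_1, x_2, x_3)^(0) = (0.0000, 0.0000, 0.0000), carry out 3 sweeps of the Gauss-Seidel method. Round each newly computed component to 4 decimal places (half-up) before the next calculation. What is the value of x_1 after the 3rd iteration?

-0.2724

Iteration 1:
  x_1 = (-1 - (3)·0.0000 - (-4)·0.0000) / (9) = -0.1111
  x_2 = (1 - (-2)·-0.1111 - (1)·0.0000) / (5) = 0.1556
  x_3 = (-2 - (-4)·-0.1111 - (-3)·0.1556) / (10) = -0.1978
Iteration 2:
  x_1 = (-1 - (3)·0.1556 - (-4)·-0.1978) / (9) = -0.2509
  x_2 = (1 - (-2)·-0.2509 - (1)·-0.1978) / (5) = 0.1392
  x_3 = (-2 - (-4)·-0.2509 - (-3)·0.1392) / (10) = -0.2586
Iteration 3:
  x_1 = (-1 - (3)·0.1392 - (-4)·-0.2586) / (9) = -0.2724
  x_2 = (1 - (-2)·-0.2724 - (1)·-0.2586) / (5) = 0.1428
  x_3 = (-2 - (-4)·-0.2724 - (-3)·0.1428) / (10) = -0.2661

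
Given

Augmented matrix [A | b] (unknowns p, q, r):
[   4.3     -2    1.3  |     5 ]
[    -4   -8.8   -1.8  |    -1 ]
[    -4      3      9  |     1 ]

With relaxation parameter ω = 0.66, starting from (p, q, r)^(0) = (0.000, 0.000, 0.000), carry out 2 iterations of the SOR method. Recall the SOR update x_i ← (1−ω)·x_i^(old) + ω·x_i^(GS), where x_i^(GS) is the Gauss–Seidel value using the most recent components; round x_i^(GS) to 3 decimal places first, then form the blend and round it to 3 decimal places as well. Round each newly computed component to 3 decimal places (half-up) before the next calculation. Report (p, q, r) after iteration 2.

(0.915, -0.297, 0.520)

Iteration 1:
  p: GS value = (5 - (-2)·0.000 - (1.3)·0.000) / (4.3) = 1.163;  p ← (1−ω)·0.000 + ω·1.163 = 0.768
  q: GS value = (-1 - (-4)·0.768 - (-1.8)·0.000) / (-8.8) = -0.235;  q ← (1−ω)·0.000 + ω·-0.235 = -0.155
  r: GS value = (1 - (-4)·0.768 - (3)·-0.155) / (9) = 0.504;  r ← (1−ω)·0.000 + ω·0.504 = 0.333
Iteration 2:
  p: GS value = (5 - (-2)·-0.155 - (1.3)·0.333) / (4.3) = 0.990;  p ← (1−ω)·0.768 + ω·0.990 = 0.915
  q: GS value = (-1 - (-4)·0.915 - (-1.8)·0.333) / (-8.8) = -0.370;  q ← (1−ω)·-0.155 + ω·-0.370 = -0.297
  r: GS value = (1 - (-4)·0.915 - (3)·-0.297) / (9) = 0.617;  r ← (1−ω)·0.333 + ω·0.617 = 0.520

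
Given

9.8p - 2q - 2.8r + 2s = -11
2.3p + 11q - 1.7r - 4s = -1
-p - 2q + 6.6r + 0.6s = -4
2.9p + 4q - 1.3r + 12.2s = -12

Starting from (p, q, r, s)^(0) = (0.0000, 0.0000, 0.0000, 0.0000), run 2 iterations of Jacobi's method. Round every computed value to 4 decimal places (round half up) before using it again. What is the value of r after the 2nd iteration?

Iteration 1:
  p = (-11 - (-2)·0.0000 - (-2.8)·0.0000 - (2)·0.0000) / (9.8) = -1.1224
  q = (-1 - (2.3)·0.0000 - (-1.7)·0.0000 - (-4)·0.0000) / (11) = -0.0909
  r = (-4 - (-1)·0.0000 - (-2)·0.0000 - (0.6)·0.0000) / (6.6) = -0.6061
  s = (-12 - (2.9)·0.0000 - (4)·0.0000 - (-1.3)·0.0000) / (12.2) = -0.9836
Iteration 2:
  p = (-11 - (-2)·-0.0909 - (-2.8)·-0.6061 - (2)·-0.9836) / (9.8) = -1.1134
  q = (-1 - (2.3)·-1.1224 - (-1.7)·-0.6061 - (-4)·-0.9836) / (11) = -0.3076
  r = (-4 - (-1)·-1.1224 - (-2)·-0.0909 - (0.6)·-0.9836) / (6.6) = -0.7142
  s = (-12 - (2.9)·-1.1224 - (4)·-0.0909 - (-1.3)·-0.6061) / (12.2) = -0.7516

-0.7142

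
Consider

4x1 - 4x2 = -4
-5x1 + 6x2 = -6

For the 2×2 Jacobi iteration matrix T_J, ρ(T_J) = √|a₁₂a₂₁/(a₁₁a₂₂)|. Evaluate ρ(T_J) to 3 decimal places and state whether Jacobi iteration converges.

a₁₂a₂₁/(a₁₁a₂₂) = (-4)·(-5) / ((4)·(6)) = 0.833333
ρ = √|0.833333| = √0.833333 = 0.913
ρ < 1, so Jacobi converges

0.913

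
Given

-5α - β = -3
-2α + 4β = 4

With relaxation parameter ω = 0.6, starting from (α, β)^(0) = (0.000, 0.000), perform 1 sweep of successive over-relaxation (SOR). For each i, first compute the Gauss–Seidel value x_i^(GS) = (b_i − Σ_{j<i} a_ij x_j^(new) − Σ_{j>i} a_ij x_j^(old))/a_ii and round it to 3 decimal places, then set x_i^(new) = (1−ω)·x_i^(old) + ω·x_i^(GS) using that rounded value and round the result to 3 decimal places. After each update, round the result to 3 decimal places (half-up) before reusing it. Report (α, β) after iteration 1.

Iteration 1:
  α: GS value = (-3 - (-1)·0.000) / (-5) = 0.600;  α ← (1−ω)·0.000 + ω·0.600 = 0.360
  β: GS value = (4 - (-2)·0.360) / (4) = 1.180;  β ← (1−ω)·0.000 + ω·1.180 = 0.708

(0.360, 0.708)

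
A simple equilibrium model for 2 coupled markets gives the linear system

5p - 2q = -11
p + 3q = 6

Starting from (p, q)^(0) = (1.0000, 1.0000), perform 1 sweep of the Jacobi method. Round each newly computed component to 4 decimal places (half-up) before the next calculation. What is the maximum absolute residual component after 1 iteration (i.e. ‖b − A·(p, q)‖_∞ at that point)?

2.7999

Iteration 1:
  p = (-11 - (-2)·1.0000) / (5) = -1.8000
  q = (6 - (1)·1.0000) / (3) = 1.6667
Residual b − A·x = (1.3334, 2.7999); ∞-norm = 2.7999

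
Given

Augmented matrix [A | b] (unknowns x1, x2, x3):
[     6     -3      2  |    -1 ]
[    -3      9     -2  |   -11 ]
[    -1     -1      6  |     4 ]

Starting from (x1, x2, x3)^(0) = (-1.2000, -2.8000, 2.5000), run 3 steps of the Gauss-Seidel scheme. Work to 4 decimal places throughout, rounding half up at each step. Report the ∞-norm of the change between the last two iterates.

0.1065

Iteration 1:
  x1 = (-1 - (-3)·-2.8000 - (2)·2.5000) / (6) = -2.4000
  x2 = (-11 - (-3)·-2.4000 - (-2)·2.5000) / (9) = -1.4667
  x3 = (4 - (-1)·-2.4000 - (-1)·-1.4667) / (6) = 0.0222
Iteration 2:
  x1 = (-1 - (-3)·-1.4667 - (2)·0.0222) / (6) = -0.9074
  x2 = (-11 - (-3)·-0.9074 - (-2)·0.0222) / (9) = -1.5198
  x3 = (4 - (-1)·-0.9074 - (-1)·-1.5198) / (6) = 0.2621
Iteration 3:
  x1 = (-1 - (-3)·-1.5198 - (2)·0.2621) / (6) = -1.0139
  x2 = (-11 - (-3)·-1.0139 - (-2)·0.2621) / (9) = -1.5019
  x3 = (4 - (-1)·-1.0139 - (-1)·-1.5019) / (6) = 0.2474
Change: (-0.1065, 0.0179, -0.0147) → max |·| = 0.1065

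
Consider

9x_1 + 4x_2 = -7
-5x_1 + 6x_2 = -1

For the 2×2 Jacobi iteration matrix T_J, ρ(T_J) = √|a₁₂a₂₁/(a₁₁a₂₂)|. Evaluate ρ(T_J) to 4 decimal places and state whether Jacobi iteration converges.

0.6086

a₁₂a₂₁/(a₁₁a₂₂) = (4)·(-5) / ((9)·(6)) = -0.370370
ρ = √|-0.370370| = √0.370370 = 0.6086
ρ < 1, so Jacobi converges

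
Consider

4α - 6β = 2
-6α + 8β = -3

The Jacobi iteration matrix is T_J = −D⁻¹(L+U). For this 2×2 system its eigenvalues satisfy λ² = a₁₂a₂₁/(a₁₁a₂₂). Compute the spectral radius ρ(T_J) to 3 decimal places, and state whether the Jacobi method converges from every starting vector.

a₁₂a₂₁/(a₁₁a₂₂) = (-6)·(-6) / ((4)·(8)) = 1.125000
ρ = √|1.125000| = √1.125000 = 1.061
ρ > 1, so Jacobi diverges

1.061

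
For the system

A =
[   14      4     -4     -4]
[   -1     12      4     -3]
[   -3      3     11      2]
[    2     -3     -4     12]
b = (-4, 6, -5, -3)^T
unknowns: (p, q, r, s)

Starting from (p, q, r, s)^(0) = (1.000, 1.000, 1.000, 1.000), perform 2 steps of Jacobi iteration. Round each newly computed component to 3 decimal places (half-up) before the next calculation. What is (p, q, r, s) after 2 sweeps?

(-0.563, 0.754, -0.621, -0.337)

Iteration 1:
  p = (-4 - (4)·1.000 - (-4)·1.000 - (-4)·1.000) / (14) = 0.000
  q = (6 - (-1)·1.000 - (4)·1.000 - (-3)·1.000) / (12) = 0.500
  r = (-5 - (-3)·1.000 - (3)·1.000 - (2)·1.000) / (11) = -0.636
  s = (-3 - (2)·1.000 - (-3)·1.000 - (-4)·1.000) / (12) = 0.167
Iteration 2:
  p = (-4 - (4)·0.500 - (-4)·-0.636 - (-4)·0.167) / (14) = -0.563
  q = (6 - (-1)·0.000 - (4)·-0.636 - (-3)·0.167) / (12) = 0.754
  r = (-5 - (-3)·0.000 - (3)·0.500 - (2)·0.167) / (11) = -0.621
  s = (-3 - (2)·0.000 - (-3)·0.500 - (-4)·-0.636) / (12) = -0.337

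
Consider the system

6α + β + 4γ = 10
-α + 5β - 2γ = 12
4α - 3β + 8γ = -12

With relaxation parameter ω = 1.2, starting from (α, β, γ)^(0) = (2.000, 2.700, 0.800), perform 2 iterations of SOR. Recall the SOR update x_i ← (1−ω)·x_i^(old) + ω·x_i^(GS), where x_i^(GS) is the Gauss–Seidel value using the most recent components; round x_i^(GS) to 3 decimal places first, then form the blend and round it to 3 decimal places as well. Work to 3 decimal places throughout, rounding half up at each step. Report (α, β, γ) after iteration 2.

(2.104, 2.368, -1.809)

Iteration 1:
  α: GS value = (10 - (1)·2.700 - (4)·0.800) / (6) = 0.683;  α ← (1−ω)·2.000 + ω·0.683 = 0.420
  β: GS value = (12 - (-1)·0.420 - (-2)·0.800) / (5) = 2.804;  β ← (1−ω)·2.700 + ω·2.804 = 2.825
  γ: GS value = (-12 - (4)·0.420 - (-3)·2.825) / (8) = -0.651;  γ ← (1−ω)·0.800 + ω·-0.651 = -0.941
Iteration 2:
  α: GS value = (10 - (1)·2.825 - (4)·-0.941) / (6) = 1.823;  α ← (1−ω)·0.420 + ω·1.823 = 2.104
  β: GS value = (12 - (-1)·2.104 - (-2)·-0.941) / (5) = 2.444;  β ← (1−ω)·2.825 + ω·2.444 = 2.368
  γ: GS value = (-12 - (4)·2.104 - (-3)·2.368) / (8) = -1.664;  γ ← (1−ω)·-0.941 + ω·-1.664 = -1.809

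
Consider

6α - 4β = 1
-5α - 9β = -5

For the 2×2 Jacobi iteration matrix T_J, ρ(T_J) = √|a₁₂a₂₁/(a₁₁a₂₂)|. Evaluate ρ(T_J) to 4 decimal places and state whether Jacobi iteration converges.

0.6086

a₁₂a₂₁/(a₁₁a₂₂) = (-4)·(-5) / ((6)·(-9)) = -0.370370
ρ = √|-0.370370| = √0.370370 = 0.6086
ρ < 1, so Jacobi converges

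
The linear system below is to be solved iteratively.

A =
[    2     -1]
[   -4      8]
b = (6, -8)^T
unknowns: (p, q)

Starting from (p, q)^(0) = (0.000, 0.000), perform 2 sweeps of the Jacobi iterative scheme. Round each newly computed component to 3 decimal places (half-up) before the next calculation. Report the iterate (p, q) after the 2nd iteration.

(2.500, 0.500)

Iteration 1:
  p = (6 - (-1)·0.000) / (2) = 3.000
  q = (-8 - (-4)·0.000) / (8) = -1.000
Iteration 2:
  p = (6 - (-1)·-1.000) / (2) = 2.500
  q = (-8 - (-4)·3.000) / (8) = 0.500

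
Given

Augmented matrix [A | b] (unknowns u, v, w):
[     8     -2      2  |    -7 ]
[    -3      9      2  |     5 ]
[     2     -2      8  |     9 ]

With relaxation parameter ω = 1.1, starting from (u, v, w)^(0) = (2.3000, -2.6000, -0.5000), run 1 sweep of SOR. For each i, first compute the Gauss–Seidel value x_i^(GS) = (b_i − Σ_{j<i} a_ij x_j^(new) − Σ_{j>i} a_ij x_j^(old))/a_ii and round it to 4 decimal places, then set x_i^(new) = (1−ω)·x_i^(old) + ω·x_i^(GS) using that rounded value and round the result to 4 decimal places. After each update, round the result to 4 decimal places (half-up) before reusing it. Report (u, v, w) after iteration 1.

Iteration 1:
  u: GS value = (-7 - (-2)·-2.6000 - (2)·-0.5000) / (8) = -1.4000;  u ← (1−ω)·2.3000 + ω·-1.4000 = -1.7700
  v: GS value = (5 - (-3)·-1.7700 - (2)·-0.5000) / (9) = 0.0767;  v ← (1−ω)·-2.6000 + ω·0.0767 = 0.3444
  w: GS value = (9 - (2)·-1.7700 - (-2)·0.3444) / (8) = 1.6536;  w ← (1−ω)·-0.5000 + ω·1.6536 = 1.8690

(-1.7700, 0.3444, 1.8690)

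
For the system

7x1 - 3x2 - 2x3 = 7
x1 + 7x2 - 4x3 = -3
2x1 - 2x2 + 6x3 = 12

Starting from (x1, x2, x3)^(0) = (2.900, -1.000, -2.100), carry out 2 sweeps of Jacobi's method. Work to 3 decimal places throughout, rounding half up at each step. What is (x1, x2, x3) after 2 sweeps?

Iteration 1:
  x1 = (7 - (-3)·-1.000 - (-2)·-2.100) / (7) = -0.029
  x2 = (-3 - (1)·2.900 - (-4)·-2.100) / (7) = -2.043
  x3 = (12 - (2)·2.900 - (-2)·-1.000) / (6) = 0.700
Iteration 2:
  x1 = (7 - (-3)·-2.043 - (-2)·0.700) / (7) = 0.324
  x2 = (-3 - (1)·-0.029 - (-4)·0.700) / (7) = -0.024
  x3 = (12 - (2)·-0.029 - (-2)·-2.043) / (6) = 1.329

(0.324, -0.024, 1.329)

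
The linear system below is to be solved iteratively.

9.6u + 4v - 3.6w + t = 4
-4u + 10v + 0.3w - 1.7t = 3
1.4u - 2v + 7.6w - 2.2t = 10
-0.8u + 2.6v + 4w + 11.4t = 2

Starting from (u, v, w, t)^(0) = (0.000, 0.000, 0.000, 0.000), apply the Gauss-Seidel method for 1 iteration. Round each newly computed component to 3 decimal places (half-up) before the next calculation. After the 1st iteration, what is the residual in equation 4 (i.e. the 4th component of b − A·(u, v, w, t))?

Iteration 1:
  u = (4 - (4)·0.000 - (-3.6)·0.000 - (1)·0.000) / (9.6) = 0.417
  v = (3 - (-4)·0.417 - (0.3)·0.000 - (-1.7)·0.000) / (10) = 0.467
  w = (10 - (1.4)·0.417 - (-2)·0.467 - (-2.2)·0.000) / (7.6) = 1.362
  t = (2 - (-0.8)·0.417 - (2.6)·0.467 - (4)·1.362) / (11.4) = -0.380
Residual b − A·x = (3.412, -1.057, -0.837, 0.003)

0.003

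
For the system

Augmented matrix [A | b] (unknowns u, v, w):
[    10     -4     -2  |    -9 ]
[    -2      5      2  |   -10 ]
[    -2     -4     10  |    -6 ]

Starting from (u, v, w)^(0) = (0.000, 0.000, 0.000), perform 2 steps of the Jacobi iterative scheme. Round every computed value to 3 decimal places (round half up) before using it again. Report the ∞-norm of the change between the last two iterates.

Iteration 1:
  u = (-9 - (-4)·0.000 - (-2)·0.000) / (10) = -0.900
  v = (-10 - (-2)·0.000 - (2)·0.000) / (5) = -2.000
  w = (-6 - (-2)·0.000 - (-4)·0.000) / (10) = -0.600
Iteration 2:
  u = (-9 - (-4)·-2.000 - (-2)·-0.600) / (10) = -1.820
  v = (-10 - (-2)·-0.900 - (2)·-0.600) / (5) = -2.120
  w = (-6 - (-2)·-0.900 - (-4)·-2.000) / (10) = -1.580
Change: (-0.920, -0.120, -0.980) → max |·| = 0.980

0.980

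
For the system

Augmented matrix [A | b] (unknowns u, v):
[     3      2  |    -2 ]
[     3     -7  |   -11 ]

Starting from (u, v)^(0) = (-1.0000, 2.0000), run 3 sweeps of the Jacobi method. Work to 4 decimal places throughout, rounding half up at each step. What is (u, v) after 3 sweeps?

Iteration 1:
  u = (-2 - (2)·2.0000) / (3) = -2.0000
  v = (-11 - (3)·-1.0000) / (-7) = 1.1429
Iteration 2:
  u = (-2 - (2)·1.1429) / (3) = -1.4286
  v = (-11 - (3)·-2.0000) / (-7) = 0.7143
Iteration 3:
  u = (-2 - (2)·0.7143) / (3) = -1.1429
  v = (-11 - (3)·-1.4286) / (-7) = 0.9592

(-1.1429, 0.9592)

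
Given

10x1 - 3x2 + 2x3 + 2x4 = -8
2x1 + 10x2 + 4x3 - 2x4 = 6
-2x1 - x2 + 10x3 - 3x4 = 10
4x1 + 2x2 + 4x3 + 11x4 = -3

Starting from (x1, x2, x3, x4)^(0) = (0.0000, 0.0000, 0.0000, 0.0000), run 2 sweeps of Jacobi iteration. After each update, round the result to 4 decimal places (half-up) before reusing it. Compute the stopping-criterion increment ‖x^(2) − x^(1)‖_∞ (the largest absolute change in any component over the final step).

Iteration 1:
  x1 = (-8 - (-3)·0.0000 - (2)·0.0000 - (2)·0.0000) / (10) = -0.8000
  x2 = (6 - (2)·0.0000 - (4)·0.0000 - (-2)·0.0000) / (10) = 0.6000
  x3 = (10 - (-2)·0.0000 - (-1)·0.0000 - (-3)·0.0000) / (10) = 1.0000
  x4 = (-3 - (4)·0.0000 - (2)·0.0000 - (4)·0.0000) / (11) = -0.2727
Iteration 2:
  x1 = (-8 - (-3)·0.6000 - (2)·1.0000 - (2)·-0.2727) / (10) = -0.7655
  x2 = (6 - (2)·-0.8000 - (4)·1.0000 - (-2)·-0.2727) / (10) = 0.3055
  x3 = (10 - (-2)·-0.8000 - (-1)·0.6000 - (-3)·-0.2727) / (10) = 0.8182
  x4 = (-3 - (4)·-0.8000 - (2)·0.6000 - (4)·1.0000) / (11) = -0.4545
Change: (0.0345, -0.2945, -0.1818, -0.1818) → max |·| = 0.2945

0.2945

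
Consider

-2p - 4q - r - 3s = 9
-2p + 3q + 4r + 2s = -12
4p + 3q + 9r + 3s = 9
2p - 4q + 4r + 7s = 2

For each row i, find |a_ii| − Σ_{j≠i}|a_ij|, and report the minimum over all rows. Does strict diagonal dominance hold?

-6

row 1: |-2| − (4+1+3) = -6
row 2: |3| − (2+4+2) = -5
row 3: |9| − (4+3+3) = -1
row 4: |7| − (2+4+4) = -3
minimum over rows = -6 → not strictly diagonally dominant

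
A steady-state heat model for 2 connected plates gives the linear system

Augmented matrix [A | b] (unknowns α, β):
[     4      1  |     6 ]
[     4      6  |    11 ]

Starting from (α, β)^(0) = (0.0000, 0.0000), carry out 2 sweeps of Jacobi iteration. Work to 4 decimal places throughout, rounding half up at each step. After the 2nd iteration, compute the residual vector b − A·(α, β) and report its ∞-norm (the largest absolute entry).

1.8334

Iteration 1:
  α = (6 - (1)·0.0000) / (4) = 1.5000
  β = (11 - (4)·0.0000) / (6) = 1.8333
Iteration 2:
  α = (6 - (1)·1.8333) / (4) = 1.0417
  β = (11 - (4)·1.5000) / (6) = 0.8333
Residual b − A·x = (0.9999, 1.8334); ∞-norm = 1.8334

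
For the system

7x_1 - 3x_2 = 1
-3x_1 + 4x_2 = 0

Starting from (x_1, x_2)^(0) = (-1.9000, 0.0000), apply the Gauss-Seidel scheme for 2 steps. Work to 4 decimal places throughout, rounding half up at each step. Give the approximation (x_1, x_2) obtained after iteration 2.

Iteration 1:
  x_1 = (1 - (-3)·0.0000) / (7) = 0.1429
  x_2 = (0 - (-3)·0.1429) / (4) = 0.1072
Iteration 2:
  x_1 = (1 - (-3)·0.1072) / (7) = 0.1888
  x_2 = (0 - (-3)·0.1888) / (4) = 0.1416

(0.1888, 0.1416)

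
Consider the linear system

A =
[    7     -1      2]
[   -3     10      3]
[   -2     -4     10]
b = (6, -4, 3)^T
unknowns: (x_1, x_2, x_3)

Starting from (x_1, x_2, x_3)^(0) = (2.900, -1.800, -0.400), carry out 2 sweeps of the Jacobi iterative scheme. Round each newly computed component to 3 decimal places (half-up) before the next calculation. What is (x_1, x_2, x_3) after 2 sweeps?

(0.896, -0.234, 0.679)

Iteration 1:
  x_1 = (6 - (-1)·-1.800 - (2)·-0.400) / (7) = 0.714
  x_2 = (-4 - (-3)·2.900 - (3)·-0.400) / (10) = 0.590
  x_3 = (3 - (-2)·2.900 - (-4)·-1.800) / (10) = 0.160
Iteration 2:
  x_1 = (6 - (-1)·0.590 - (2)·0.160) / (7) = 0.896
  x_2 = (-4 - (-3)·0.714 - (3)·0.160) / (10) = -0.234
  x_3 = (3 - (-2)·0.714 - (-4)·0.590) / (10) = 0.679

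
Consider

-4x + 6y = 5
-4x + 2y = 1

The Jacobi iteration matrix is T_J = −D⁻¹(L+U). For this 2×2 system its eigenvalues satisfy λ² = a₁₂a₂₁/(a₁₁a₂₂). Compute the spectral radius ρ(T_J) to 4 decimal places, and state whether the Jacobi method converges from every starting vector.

1.7321

a₁₂a₂₁/(a₁₁a₂₂) = (6)·(-4) / ((-4)·(2)) = 3.000000
ρ = √|3.000000| = √3.000000 = 1.7321
ρ > 1, so Jacobi diverges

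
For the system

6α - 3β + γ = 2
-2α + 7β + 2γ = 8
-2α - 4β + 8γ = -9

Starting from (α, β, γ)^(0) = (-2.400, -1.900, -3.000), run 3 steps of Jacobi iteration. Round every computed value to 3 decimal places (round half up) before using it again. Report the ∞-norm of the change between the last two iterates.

0.668

Iteration 1:
  α = (2 - (-3)·-1.900 - (1)·-3.000) / (6) = -0.117
  β = (8 - (-2)·-2.400 - (2)·-3.000) / (7) = 1.314
  γ = (-9 - (-2)·-2.400 - (-4)·-1.900) / (8) = -2.675
Iteration 2:
  α = (2 - (-3)·1.314 - (1)·-2.675) / (6) = 1.436
  β = (8 - (-2)·-0.117 - (2)·-2.675) / (7) = 1.874
  γ = (-9 - (-2)·-0.117 - (-4)·1.314) / (8) = -0.497
Iteration 3:
  α = (2 - (-3)·1.874 - (1)·-0.497) / (6) = 1.353
  β = (8 - (-2)·1.436 - (2)·-0.497) / (7) = 1.695
  γ = (-9 - (-2)·1.436 - (-4)·1.874) / (8) = 0.171
Change: (-0.083, -0.179, 0.668) → max |·| = 0.668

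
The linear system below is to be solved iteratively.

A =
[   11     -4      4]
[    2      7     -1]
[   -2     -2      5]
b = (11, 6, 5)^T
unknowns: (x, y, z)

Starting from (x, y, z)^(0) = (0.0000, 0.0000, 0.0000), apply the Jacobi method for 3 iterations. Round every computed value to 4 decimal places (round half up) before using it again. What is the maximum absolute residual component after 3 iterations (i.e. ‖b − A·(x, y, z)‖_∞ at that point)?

0.7956

Iteration 1:
  x = (11 - (-4)·0.0000 - (4)·0.0000) / (11) = 1.0000
  y = (6 - (2)·0.0000 - (-1)·0.0000) / (7) = 0.8571
  z = (5 - (-2)·0.0000 - (-2)·0.0000) / (5) = 1.0000
Iteration 2:
  x = (11 - (-4)·0.8571 - (4)·1.0000) / (11) = 0.9480
  y = (6 - (2)·1.0000 - (-1)·1.0000) / (7) = 0.7143
  z = (5 - (-2)·1.0000 - (-2)·0.8571) / (5) = 1.7428
Iteration 3:
  x = (11 - (-4)·0.7143 - (4)·1.7428) / (11) = 0.6260
  y = (6 - (2)·0.9480 - (-1)·1.7428) / (7) = 0.8353
  z = (5 - (-2)·0.9480 - (-2)·0.7143) / (5) = 1.6649
Residual b − A·x = (0.7956, 0.5658, -0.4019); ∞-norm = 0.7956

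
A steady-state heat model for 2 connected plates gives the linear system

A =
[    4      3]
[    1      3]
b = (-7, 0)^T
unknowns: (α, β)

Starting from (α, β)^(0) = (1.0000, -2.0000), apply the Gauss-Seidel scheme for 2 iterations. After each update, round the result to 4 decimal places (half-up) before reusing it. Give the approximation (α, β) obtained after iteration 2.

Iteration 1:
  α = (-7 - (3)·-2.0000) / (4) = -0.2500
  β = (0 - (1)·-0.2500) / (3) = 0.0833
Iteration 2:
  α = (-7 - (3)·0.0833) / (4) = -1.8125
  β = (0 - (1)·-1.8125) / (3) = 0.6042

(-1.8125, 0.6042)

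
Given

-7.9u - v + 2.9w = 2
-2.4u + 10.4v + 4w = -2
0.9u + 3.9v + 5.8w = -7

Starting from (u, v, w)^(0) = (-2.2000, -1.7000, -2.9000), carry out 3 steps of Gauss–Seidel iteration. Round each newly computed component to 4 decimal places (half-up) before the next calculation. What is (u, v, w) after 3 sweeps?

Iteration 1:
  u = (2 - (-1)·-1.7000 - (2.9)·-2.9000) / (-7.9) = -1.1025
  v = (-2 - (-2.4)·-1.1025 - (4)·-2.9000) / (10.4) = 0.6687
  w = (-7 - (0.9)·-1.1025 - (3.9)·0.6687) / (5.8) = -1.4855
Iteration 2:
  u = (2 - (-1)·0.6687 - (2.9)·-1.4855) / (-7.9) = -0.8831
  v = (-2 - (-2.4)·-0.8831 - (4)·-1.4855) / (10.4) = 0.1752
  w = (-7 - (0.9)·-0.8831 - (3.9)·0.1752) / (5.8) = -1.1877
Iteration 3:
  u = (2 - (-1)·0.1752 - (2.9)·-1.1877) / (-7.9) = -0.7113
  v = (-2 - (-2.4)·-0.7113 - (4)·-1.1877) / (10.4) = 0.1004
  w = (-7 - (0.9)·-0.7113 - (3.9)·0.1004) / (5.8) = -1.1640

(-0.7113, 0.1004, -1.1640)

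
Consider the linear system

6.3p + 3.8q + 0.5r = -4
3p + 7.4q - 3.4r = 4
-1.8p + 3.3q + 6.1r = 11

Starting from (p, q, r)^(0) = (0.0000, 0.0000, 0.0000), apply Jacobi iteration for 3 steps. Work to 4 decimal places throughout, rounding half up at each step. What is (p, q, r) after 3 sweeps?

Iteration 1:
  p = (-4 - (3.8)·0.0000 - (0.5)·0.0000) / (6.3) = -0.6349
  q = (4 - (3)·0.0000 - (-3.4)·0.0000) / (7.4) = 0.5405
  r = (11 - (-1.8)·0.0000 - (3.3)·0.0000) / (6.1) = 1.8033
Iteration 2:
  p = (-4 - (3.8)·0.5405 - (0.5)·1.8033) / (6.3) = -1.1041
  q = (4 - (3)·-0.6349 - (-3.4)·1.8033) / (7.4) = 1.6265
  r = (11 - (-1.8)·-0.6349 - (3.3)·0.5405) / (6.1) = 1.3235
Iteration 3:
  p = (-4 - (3.8)·1.6265 - (0.5)·1.3235) / (6.3) = -1.7210
  q = (4 - (3)·-1.1041 - (-3.4)·1.3235) / (7.4) = 1.5962
  r = (11 - (-1.8)·-1.1041 - (3.3)·1.6265) / (6.1) = 0.5976

(-1.7210, 1.5962, 0.5976)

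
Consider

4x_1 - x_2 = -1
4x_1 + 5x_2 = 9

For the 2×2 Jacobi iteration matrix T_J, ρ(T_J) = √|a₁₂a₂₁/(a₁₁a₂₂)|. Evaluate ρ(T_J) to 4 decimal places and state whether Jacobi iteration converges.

a₁₂a₂₁/(a₁₁a₂₂) = (-1)·(4) / ((4)·(5)) = -0.200000
ρ = √|-0.200000| = √0.200000 = 0.4472
ρ < 1, so Jacobi converges

0.4472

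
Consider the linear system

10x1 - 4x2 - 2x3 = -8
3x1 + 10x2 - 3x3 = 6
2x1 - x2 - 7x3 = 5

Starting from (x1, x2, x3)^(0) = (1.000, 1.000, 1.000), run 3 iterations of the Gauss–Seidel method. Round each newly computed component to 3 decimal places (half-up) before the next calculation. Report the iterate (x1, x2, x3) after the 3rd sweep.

Iteration 1:
  x1 = (-8 - (-4)·1.000 - (-2)·1.000) / (10) = -0.200
  x2 = (6 - (3)·-0.200 - (-3)·1.000) / (10) = 0.960
  x3 = (5 - (2)·-0.200 - (-1)·0.960) / (-7) = -0.909
Iteration 2:
  x1 = (-8 - (-4)·0.960 - (-2)·-0.909) / (10) = -0.598
  x2 = (6 - (3)·-0.598 - (-3)·-0.909) / (10) = 0.507
  x3 = (5 - (2)·-0.598 - (-1)·0.507) / (-7) = -0.958
Iteration 3:
  x1 = (-8 - (-4)·0.507 - (-2)·-0.958) / (10) = -0.789
  x2 = (6 - (3)·-0.789 - (-3)·-0.958) / (10) = 0.549
  x3 = (5 - (2)·-0.789 - (-1)·0.549) / (-7) = -1.018

(-0.789, 0.549, -1.018)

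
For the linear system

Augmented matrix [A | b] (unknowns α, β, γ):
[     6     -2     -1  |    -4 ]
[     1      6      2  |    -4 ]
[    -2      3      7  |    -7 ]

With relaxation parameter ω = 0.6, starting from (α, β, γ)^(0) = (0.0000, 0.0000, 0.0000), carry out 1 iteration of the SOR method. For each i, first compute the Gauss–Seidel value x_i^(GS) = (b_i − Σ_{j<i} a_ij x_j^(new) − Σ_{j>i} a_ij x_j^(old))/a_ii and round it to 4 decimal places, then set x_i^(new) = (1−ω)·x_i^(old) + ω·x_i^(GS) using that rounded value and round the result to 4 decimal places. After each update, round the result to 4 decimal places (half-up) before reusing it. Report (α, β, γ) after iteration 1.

Iteration 1:
  α: GS value = (-4 - (-2)·0.0000 - (-1)·0.0000) / (6) = -0.6667;  α ← (1−ω)·0.0000 + ω·-0.6667 = -0.4000
  β: GS value = (-4 - (1)·-0.4000 - (2)·0.0000) / (6) = -0.6000;  β ← (1−ω)·0.0000 + ω·-0.6000 = -0.3600
  γ: GS value = (-7 - (-2)·-0.4000 - (3)·-0.3600) / (7) = -0.9600;  γ ← (1−ω)·0.0000 + ω·-0.9600 = -0.5760

(-0.4000, -0.3600, -0.5760)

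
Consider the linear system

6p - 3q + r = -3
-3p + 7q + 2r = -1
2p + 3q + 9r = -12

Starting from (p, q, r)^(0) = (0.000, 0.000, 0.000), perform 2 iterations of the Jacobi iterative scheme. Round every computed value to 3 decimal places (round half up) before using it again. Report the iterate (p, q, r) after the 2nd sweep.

(-0.349, 0.024, -1.175)

Iteration 1:
  p = (-3 - (-3)·0.000 - (1)·0.000) / (6) = -0.500
  q = (-1 - (-3)·0.000 - (2)·0.000) / (7) = -0.143
  r = (-12 - (2)·0.000 - (3)·0.000) / (9) = -1.333
Iteration 2:
  p = (-3 - (-3)·-0.143 - (1)·-1.333) / (6) = -0.349
  q = (-1 - (-3)·-0.500 - (2)·-1.333) / (7) = 0.024
  r = (-12 - (2)·-0.500 - (3)·-0.143) / (9) = -1.175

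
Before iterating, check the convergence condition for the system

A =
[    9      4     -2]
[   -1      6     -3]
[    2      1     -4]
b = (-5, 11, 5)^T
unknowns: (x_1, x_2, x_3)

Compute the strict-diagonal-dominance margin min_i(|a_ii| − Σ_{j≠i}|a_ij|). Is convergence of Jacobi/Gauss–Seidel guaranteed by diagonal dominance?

1

row 1: |9| − (4+2) = 3
row 2: |6| − (1+3) = 2
row 3: |-4| − (2+1) = 1
minimum over rows = 1 → strictly diagonally dominant (convergence guaranteed)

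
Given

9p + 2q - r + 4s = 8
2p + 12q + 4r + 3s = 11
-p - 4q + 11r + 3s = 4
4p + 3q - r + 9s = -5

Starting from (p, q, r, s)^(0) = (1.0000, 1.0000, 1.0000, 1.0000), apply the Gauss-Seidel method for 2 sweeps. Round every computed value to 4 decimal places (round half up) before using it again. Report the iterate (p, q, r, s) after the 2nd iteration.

Iteration 1:
  p = (8 - (2)·1.0000 - (-1)·1.0000 - (4)·1.0000) / (9) = 0.3333
  q = (11 - (2)·0.3333 - (4)·1.0000 - (3)·1.0000) / (12) = 0.2778
  r = (4 - (-1)·0.3333 - (-4)·0.2778 - (3)·1.0000) / (11) = 0.2222
  s = (-5 - (4)·0.3333 - (3)·0.2778 - (-1)·0.2222) / (9) = -0.7716
Iteration 2:
  p = (8 - (2)·0.2778 - (-1)·0.2222 - (4)·-0.7716) / (9) = 1.1948
  q = (11 - (2)·1.1948 - (4)·0.2222 - (3)·-0.7716) / (12) = 0.8364
  r = (4 - (-1)·1.1948 - (-4)·0.8364 - (3)·-0.7716) / (11) = 0.9868
  s = (-5 - (4)·1.1948 - (3)·0.8364 - (-1)·0.9868) / (9) = -1.2557

(1.1948, 0.8364, 0.9868, -1.2557)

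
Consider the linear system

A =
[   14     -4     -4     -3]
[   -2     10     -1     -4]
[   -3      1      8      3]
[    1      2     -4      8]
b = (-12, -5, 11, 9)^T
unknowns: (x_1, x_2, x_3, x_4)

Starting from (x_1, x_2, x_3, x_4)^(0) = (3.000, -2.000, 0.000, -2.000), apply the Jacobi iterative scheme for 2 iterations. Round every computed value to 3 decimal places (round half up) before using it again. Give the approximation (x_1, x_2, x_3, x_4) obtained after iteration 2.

(0.211, -0.021, 0.297, 3.282)

Iteration 1:
  x_1 = (-12 - (-4)·-2.000 - (-4)·0.000 - (-3)·-2.000) / (14) = -1.857
  x_2 = (-5 - (-2)·3.000 - (-1)·0.000 - (-4)·-2.000) / (10) = -0.700
  x_3 = (11 - (-3)·3.000 - (1)·-2.000 - (3)·-2.000) / (8) = 3.500
  x_4 = (9 - (1)·3.000 - (2)·-2.000 - (-4)·0.000) / (8) = 1.250
Iteration 2:
  x_1 = (-12 - (-4)·-0.700 - (-4)·3.500 - (-3)·1.250) / (14) = 0.211
  x_2 = (-5 - (-2)·-1.857 - (-1)·3.500 - (-4)·1.250) / (10) = -0.021
  x_3 = (11 - (-3)·-1.857 - (1)·-0.700 - (3)·1.250) / (8) = 0.297
  x_4 = (9 - (1)·-1.857 - (2)·-0.700 - (-4)·3.500) / (8) = 3.282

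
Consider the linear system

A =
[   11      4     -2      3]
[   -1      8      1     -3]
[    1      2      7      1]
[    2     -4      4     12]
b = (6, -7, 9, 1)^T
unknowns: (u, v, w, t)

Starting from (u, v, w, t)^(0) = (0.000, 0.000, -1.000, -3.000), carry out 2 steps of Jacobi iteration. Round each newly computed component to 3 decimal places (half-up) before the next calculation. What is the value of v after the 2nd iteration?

-0.785

Iteration 1:
  u = (6 - (4)·0.000 - (-2)·-1.000 - (3)·-3.000) / (11) = 1.182
  v = (-7 - (-1)·0.000 - (1)·-1.000 - (-3)·-3.000) / (8) = -1.875
  w = (9 - (1)·0.000 - (2)·0.000 - (1)·-3.000) / (7) = 1.714
  t = (1 - (2)·0.000 - (-4)·0.000 - (4)·-1.000) / (12) = 0.417
Iteration 2:
  u = (6 - (4)·-1.875 - (-2)·1.714 - (3)·0.417) / (11) = 1.425
  v = (-7 - (-1)·1.182 - (1)·1.714 - (-3)·0.417) / (8) = -0.785
  w = (9 - (1)·1.182 - (2)·-1.875 - (1)·0.417) / (7) = 1.593
  t = (1 - (2)·1.182 - (-4)·-1.875 - (4)·1.714) / (12) = -1.310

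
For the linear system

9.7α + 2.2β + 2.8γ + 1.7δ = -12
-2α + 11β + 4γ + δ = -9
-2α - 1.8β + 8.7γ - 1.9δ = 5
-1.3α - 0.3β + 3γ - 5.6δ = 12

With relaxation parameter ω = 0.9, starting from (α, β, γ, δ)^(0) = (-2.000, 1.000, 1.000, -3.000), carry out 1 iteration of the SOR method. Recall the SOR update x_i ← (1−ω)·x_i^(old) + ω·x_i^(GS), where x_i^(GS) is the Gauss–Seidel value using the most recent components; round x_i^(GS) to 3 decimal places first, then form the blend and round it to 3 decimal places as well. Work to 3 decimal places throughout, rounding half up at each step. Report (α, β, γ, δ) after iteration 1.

(-1.304, -0.931, -0.416, -2.112)

Iteration 1:
  α: GS value = (-12 - (2.2)·1.000 - (2.8)·1.000 - (1.7)·-3.000) / (9.7) = -1.227;  α ← (1−ω)·-2.000 + ω·-1.227 = -1.304
  β: GS value = (-9 - (-2)·-1.304 - (4)·1.000 - (1)·-3.000) / (11) = -1.146;  β ← (1−ω)·1.000 + ω·-1.146 = -0.931
  γ: GS value = (5 - (-2)·-1.304 - (-1.8)·-0.931 - (-1.9)·-3.000) / (8.7) = -0.573;  γ ← (1−ω)·1.000 + ω·-0.573 = -0.416
  δ: GS value = (12 - (-1.3)·-1.304 - (-0.3)·-0.931 - (3)·-0.416) / (-5.6) = -2.013;  δ ← (1−ω)·-3.000 + ω·-2.013 = -2.112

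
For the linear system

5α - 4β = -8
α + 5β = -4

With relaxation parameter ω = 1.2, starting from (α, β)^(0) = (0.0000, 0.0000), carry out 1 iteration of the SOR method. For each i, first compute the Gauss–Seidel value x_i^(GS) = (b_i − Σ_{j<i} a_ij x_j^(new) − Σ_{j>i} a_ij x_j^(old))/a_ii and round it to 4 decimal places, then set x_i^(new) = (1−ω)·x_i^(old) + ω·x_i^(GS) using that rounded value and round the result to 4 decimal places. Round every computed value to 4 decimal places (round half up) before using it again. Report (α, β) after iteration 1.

Iteration 1:
  α: GS value = (-8 - (-4)·0.0000) / (5) = -1.6000;  α ← (1−ω)·0.0000 + ω·-1.6000 = -1.9200
  β: GS value = (-4 - (1)·-1.9200) / (5) = -0.4160;  β ← (1−ω)·0.0000 + ω·-0.4160 = -0.4992

(-1.9200, -0.4992)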